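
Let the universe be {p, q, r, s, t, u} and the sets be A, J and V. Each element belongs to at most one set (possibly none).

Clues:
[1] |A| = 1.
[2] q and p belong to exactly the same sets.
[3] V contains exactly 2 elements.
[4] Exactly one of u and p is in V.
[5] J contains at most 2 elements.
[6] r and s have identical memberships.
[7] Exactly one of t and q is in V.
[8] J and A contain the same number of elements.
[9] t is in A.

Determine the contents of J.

J = {u}

From (9): t ∈ A.
(1): A already has 1, so the rest are out.
(7) (exactly one): q ∈ V.
(2): p matches q: p ∉ J.
(2): p matches q: p ∈ V.
(3): V already has 2, so the rest are out.
Suppose r ∈ J: no assignment then satisfies all the clues, so r ∉ J.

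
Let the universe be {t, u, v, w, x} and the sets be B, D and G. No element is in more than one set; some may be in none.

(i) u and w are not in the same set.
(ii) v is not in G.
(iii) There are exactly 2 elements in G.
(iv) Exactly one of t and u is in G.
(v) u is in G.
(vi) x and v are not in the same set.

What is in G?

G = {u, x}

From (ii): v ∉ G.
From (v): u ∈ G.
(i): w ∉ G.
(iv) (exactly one): t ∉ G.
(iii): only 2 candidates remain for G, so all are in.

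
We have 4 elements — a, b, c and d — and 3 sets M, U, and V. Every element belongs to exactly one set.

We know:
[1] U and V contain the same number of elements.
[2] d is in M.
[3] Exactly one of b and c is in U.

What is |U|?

1

From (2): d ∈ M.
Suppose a ∈ U: no assignment then satisfies all the clues, so a ∉ U.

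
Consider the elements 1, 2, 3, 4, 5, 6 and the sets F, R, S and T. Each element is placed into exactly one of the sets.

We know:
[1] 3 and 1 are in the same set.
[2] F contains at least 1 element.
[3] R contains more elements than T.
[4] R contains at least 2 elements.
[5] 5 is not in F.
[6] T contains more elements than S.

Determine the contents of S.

S = {}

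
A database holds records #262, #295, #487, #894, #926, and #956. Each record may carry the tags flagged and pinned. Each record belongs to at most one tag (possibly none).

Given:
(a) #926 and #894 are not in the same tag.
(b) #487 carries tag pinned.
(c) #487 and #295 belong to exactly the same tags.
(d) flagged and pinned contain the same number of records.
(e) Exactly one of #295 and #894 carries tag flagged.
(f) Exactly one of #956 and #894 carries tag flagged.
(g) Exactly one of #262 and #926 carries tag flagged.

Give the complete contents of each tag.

flagged = {#262, #894}; pinned = {#295, #487}

From (b): #487 ∈ pinned.
(c): #295 matches #487: #295 ∉ flagged.
(c): #295 matches #487: #295 ∈ pinned.
(e) (exactly one): #894 ∈ flagged.
(f) (exactly one): #956 ∉ flagged.
(a): #926 ∉ flagged.
(g) (exactly one): #262 ∈ flagged.
Suppose #926 ∈ pinned: no assignment then satisfies all the clues, so #926 ∉ pinned.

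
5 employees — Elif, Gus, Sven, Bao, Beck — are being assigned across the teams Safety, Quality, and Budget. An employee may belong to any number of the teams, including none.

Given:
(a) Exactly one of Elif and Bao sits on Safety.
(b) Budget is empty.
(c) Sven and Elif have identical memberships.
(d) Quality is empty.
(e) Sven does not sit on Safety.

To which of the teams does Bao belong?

Bao: Safety

From (e): Sven ∉ Safety.
(b): Budget already has 0, so the rest are out.
(c): Elif matches Sven: Elif ∉ Safety.
(d): Quality already has 0, so the rest are out.
(a) (exactly one): Bao ∈ Safety.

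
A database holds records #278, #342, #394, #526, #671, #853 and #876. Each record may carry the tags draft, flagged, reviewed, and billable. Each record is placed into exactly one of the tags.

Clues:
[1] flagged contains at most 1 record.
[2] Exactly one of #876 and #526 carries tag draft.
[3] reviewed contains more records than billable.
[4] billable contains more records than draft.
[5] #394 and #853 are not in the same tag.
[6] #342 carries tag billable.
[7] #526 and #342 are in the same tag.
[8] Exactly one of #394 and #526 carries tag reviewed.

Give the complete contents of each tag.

draft = {#876}; flagged = {#853}; reviewed = {#278, #394, #671}; billable = {#342, #526}

From (6): #342 ∈ billable.
(7): #526 matches #342: #526 ∉ draft.
(7): #526 matches #342: #526 ∉ flagged.
(7): #526 matches #342: #526 ∉ reviewed.
(7): #526 matches #342: #526 ∈ billable.
(8) (exactly one): #394 ∈ reviewed.
(2) (exactly one): #876 ∈ draft.
(5): #853 ∉ reviewed.
Suppose #278 ∈ draft: no assignment then satisfies all the clues, so #278 ∉ draft.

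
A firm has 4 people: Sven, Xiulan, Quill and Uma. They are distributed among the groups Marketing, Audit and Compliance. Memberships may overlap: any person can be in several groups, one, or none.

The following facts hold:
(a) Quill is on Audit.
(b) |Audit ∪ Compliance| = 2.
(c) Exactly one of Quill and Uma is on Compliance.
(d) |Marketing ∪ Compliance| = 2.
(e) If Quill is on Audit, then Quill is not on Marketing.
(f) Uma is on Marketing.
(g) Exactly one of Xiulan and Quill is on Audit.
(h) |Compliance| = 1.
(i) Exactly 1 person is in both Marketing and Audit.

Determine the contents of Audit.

Audit = {Quill, Uma}

From (a): Quill ∈ Audit.
From (f): Uma ∈ Marketing.
(e): Quill ∉ Marketing.
(g) (exactly one): Xiulan ∉ Audit.
Suppose Sven ∈ Audit: no assignment then satisfies all the clues, so Sven ∉ Audit.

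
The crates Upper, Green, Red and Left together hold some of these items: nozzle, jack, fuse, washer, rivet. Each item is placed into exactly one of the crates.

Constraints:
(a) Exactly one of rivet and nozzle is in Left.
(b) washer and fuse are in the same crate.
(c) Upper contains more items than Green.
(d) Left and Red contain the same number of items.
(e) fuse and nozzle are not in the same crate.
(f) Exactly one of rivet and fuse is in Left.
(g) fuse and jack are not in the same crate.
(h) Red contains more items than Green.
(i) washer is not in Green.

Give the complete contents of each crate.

Upper = {nozzle}; Green = {}; Red = {fuse, washer}; Left = {jack, rivet}

From (i): washer ∉ Green.
(b): fuse matches washer: fuse ∉ Green.
Suppose nozzle ∉ Upper: no assignment then satisfies all the clues, so nozzle ∈ Upper.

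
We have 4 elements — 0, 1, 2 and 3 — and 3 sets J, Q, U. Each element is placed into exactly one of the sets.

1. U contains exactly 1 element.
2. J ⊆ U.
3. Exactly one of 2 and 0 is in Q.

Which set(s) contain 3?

3: Q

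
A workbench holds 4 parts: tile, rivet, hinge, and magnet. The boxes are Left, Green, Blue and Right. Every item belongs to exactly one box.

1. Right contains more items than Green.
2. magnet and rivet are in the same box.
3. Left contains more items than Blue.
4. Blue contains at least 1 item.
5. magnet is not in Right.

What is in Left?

Left = {magnet, rivet}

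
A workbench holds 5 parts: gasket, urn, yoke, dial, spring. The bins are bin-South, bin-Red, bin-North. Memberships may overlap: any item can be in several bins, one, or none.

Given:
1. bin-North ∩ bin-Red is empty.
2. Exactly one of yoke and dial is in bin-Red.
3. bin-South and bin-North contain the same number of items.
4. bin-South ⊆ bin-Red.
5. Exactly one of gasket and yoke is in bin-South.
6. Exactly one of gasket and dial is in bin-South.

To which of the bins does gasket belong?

gasket: bin-Red, bin-South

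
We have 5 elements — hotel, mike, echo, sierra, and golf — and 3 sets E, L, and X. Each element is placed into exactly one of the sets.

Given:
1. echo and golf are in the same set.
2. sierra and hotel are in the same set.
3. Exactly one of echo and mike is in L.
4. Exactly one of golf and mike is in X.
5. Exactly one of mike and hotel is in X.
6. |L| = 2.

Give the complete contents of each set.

E = {hotel, sierra}; L = {echo, golf}; X = {mike}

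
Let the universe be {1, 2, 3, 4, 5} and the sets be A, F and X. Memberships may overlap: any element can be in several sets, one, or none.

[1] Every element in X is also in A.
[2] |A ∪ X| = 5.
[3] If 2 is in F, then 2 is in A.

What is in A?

A = {1, 2, 3, 4, 5}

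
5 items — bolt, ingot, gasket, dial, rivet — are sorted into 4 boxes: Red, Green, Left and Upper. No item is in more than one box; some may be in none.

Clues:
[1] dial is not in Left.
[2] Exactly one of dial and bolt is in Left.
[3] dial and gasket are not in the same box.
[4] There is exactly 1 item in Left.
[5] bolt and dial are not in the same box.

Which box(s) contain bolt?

From (1): dial ∉ Left.
(2) (exactly one): bolt ∈ Left.
(4): Left already has 1, so the rest are out.

bolt: Left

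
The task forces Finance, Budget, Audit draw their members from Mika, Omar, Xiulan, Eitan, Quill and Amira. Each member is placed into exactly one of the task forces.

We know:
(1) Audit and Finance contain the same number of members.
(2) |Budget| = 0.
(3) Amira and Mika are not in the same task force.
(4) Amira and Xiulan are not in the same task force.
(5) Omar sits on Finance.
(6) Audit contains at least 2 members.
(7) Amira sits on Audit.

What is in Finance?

Finance = {Mika, Omar, Xiulan}

From (5): Omar ∈ Finance.
From (7): Amira ∈ Audit.
(2): Budget already has 0, so the rest are out.
(3): Mika ∉ Audit.
(4): Xiulan ∉ Audit.
Only one task force left: Mika ∈ Finance.
Only one task force left: Xiulan ∈ Finance.
Suppose Eitan ∈ Finance: no assignment then satisfies all the clues, so Eitan ∉ Finance.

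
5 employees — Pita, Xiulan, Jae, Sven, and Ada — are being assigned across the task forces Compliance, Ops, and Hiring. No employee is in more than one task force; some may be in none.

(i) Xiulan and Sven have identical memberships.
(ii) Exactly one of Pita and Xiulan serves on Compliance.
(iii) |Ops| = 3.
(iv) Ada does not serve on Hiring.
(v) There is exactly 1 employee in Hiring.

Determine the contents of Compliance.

Compliance = {Pita}

From (iv): Ada ∉ Hiring.
Suppose Pita ∉ Compliance: no assignment then satisfies all the clues, so Pita ∈ Compliance.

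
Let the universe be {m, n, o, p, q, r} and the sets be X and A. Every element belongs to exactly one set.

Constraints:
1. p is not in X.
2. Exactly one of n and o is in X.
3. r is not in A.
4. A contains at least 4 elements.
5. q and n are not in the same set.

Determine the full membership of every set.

X = {n, r}; A = {m, o, p, q}

From (1): p ∉ X.
From (3): r ∉ A.
Only one set left: p ∈ A.
Only one set left: r ∈ X.
Suppose m ∈ X: no assignment then satisfies all the clues, so m ∉ X.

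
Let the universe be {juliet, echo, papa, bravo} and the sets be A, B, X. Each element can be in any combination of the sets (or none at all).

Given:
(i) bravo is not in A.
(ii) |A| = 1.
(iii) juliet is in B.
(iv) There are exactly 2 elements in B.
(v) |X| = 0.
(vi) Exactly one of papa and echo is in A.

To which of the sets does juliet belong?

juliet: B

From (i): bravo ∉ A.
From (iii): juliet ∈ B.
(v): X already has 0, so the rest are out.
Suppose juliet ∈ A: no assignment then satisfies all the clues, so juliet ∉ A.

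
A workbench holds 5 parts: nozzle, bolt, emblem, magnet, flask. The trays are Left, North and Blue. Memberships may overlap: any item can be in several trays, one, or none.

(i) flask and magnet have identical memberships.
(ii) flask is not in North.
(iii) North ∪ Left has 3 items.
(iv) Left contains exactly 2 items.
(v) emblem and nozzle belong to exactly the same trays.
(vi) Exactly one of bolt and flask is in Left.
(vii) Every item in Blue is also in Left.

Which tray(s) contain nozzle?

nozzle: none

From (ii): flask ∉ North.
(i): magnet matches flask: magnet ∉ North.
Suppose nozzle ∈ Left: no assignment then satisfies all the clues, so nozzle ∉ Left.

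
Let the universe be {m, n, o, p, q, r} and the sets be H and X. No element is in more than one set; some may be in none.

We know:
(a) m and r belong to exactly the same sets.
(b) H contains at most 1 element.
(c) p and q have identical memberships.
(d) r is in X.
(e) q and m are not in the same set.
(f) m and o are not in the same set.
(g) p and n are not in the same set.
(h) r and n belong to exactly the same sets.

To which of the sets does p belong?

p: none

From (d): r ∈ X.
(a): m matches r: m ∉ H.
(a): m matches r: m ∈ X.
(e): q ∉ X.
(f): o ∉ X.
(h): n matches r: n ∉ H.
(h): n matches r: n ∈ X.
(c): p matches q: p ∉ X.
Suppose p ∈ H: no assignment then satisfies all the clues, so p ∉ H.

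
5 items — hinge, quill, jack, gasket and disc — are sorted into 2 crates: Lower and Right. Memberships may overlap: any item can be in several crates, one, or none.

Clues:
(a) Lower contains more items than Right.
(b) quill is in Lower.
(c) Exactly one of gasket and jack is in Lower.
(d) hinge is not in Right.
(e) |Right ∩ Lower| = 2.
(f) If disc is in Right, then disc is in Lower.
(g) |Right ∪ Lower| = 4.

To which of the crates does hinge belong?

From (b): quill ∈ Lower.
From (d): hinge ∉ Right.
Suppose hinge ∉ Lower: no assignment then satisfies all the clues, so hinge ∈ Lower.

hinge: Lower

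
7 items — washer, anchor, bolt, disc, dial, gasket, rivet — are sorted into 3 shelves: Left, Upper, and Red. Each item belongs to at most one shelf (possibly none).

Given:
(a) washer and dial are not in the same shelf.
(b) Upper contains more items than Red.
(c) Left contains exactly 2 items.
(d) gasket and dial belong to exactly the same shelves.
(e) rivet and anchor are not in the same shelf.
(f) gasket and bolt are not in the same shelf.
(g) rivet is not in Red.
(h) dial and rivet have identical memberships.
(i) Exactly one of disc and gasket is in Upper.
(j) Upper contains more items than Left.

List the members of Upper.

Upper = {dial, gasket, rivet}

From (g): rivet ∉ Red.
(h): dial matches rivet: dial ∉ Red.
(d): gasket matches dial: gasket ∉ Red.
Suppose washer ∈ Upper: no assignment then satisfies all the clues, so washer ∉ Upper.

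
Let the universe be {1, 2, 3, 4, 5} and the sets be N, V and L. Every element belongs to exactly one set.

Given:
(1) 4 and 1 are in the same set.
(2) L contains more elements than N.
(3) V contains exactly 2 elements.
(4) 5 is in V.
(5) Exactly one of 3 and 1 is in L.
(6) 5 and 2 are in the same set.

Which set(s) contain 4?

4: L

From (4): 5 ∈ V.
(6): 2 matches 5: 2 ∉ N.
(6): 2 matches 5: 2 ∈ V.
(3): V already has 2, so the rest are out.
Suppose 4 ∈ N: no assignment then satisfies all the clues, so 4 ∉ N.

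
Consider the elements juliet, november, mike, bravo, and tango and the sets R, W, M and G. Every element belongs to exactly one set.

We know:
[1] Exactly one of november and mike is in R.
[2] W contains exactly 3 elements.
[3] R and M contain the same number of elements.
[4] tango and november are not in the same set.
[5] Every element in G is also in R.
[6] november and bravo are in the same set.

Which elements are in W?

W = {bravo, juliet, november}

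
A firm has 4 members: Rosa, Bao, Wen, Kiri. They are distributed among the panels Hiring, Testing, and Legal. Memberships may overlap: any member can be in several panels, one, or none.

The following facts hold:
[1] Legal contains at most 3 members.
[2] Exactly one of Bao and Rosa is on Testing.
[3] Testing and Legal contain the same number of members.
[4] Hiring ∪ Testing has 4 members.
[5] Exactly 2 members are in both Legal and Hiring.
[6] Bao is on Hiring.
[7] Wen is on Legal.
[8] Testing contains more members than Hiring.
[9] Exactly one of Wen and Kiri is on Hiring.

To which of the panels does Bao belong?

Bao: Hiring, Legal

From (6): Bao ∈ Hiring.
From (7): Wen ∈ Legal.
Suppose Bao ∈ Testing: no assignment then satisfies all the clues, so Bao ∉ Testing.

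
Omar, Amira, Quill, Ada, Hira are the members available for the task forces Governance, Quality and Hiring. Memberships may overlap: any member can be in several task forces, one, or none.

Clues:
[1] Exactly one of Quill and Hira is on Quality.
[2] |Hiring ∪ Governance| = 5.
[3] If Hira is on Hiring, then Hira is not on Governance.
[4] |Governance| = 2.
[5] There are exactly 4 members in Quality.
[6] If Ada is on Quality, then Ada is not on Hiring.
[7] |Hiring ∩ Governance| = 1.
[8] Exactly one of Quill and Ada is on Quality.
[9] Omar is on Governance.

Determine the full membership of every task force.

Governance = {Ada, Omar}; Quality = {Ada, Amira, Hira, Omar}; Hiring = {Amira, Hira, Omar, Quill}

From (9): Omar ∈ Governance.
Suppose Omar ∉ Quality: no assignment then satisfies all the clues, so Omar ∈ Quality.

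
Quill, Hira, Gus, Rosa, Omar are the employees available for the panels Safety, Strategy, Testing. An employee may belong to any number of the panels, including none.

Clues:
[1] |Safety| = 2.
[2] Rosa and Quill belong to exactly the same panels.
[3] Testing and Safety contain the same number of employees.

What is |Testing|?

2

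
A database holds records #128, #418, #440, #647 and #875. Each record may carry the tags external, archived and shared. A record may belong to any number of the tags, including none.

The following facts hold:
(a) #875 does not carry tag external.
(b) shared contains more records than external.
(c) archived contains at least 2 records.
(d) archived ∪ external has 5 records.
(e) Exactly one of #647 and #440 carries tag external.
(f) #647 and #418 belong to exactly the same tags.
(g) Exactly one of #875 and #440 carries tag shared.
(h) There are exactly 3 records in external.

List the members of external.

external = {#128, #418, #647}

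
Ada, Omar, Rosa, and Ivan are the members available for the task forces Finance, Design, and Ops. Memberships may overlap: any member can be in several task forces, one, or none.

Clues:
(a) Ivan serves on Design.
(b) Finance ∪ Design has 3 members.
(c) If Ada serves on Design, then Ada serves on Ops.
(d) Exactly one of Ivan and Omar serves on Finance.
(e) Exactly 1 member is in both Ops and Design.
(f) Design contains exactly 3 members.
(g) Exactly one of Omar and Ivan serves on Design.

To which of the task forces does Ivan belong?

Ivan: Design, Finance

From (a): Ivan ∈ Design.
(g) (exactly one): Omar ∉ Design.
(f): only 3 candidates remain for Design, so all are in.
(c): Ada ∈ Ops.
Suppose Ivan ∉ Finance: no assignment then satisfies all the clues, so Ivan ∈ Finance.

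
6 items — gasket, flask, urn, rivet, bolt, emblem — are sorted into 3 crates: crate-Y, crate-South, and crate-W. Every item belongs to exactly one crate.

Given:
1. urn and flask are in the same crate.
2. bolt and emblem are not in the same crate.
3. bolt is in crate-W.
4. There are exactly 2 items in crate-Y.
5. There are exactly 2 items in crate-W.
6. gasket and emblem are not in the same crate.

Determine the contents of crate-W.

crate-W = {bolt, gasket}

From (3): bolt ∈ crate-W.
(2): emblem ∉ crate-W.
Suppose gasket ∉ crate-W: no assignment then satisfies all the clues, so gasket ∈ crate-W.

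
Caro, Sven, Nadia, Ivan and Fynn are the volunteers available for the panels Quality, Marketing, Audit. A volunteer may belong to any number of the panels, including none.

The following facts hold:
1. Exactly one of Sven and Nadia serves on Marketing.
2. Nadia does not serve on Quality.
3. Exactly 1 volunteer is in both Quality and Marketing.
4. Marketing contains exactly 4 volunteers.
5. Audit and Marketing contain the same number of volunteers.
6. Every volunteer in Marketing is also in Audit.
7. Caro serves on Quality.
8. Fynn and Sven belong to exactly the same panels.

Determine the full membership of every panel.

Quality = {Caro}; Marketing = {Caro, Fynn, Ivan, Sven}; Audit = {Caro, Fynn, Ivan, Sven}

From (2): Nadia ∉ Quality.
From (7): Caro ∈ Quality.
Suppose Caro ∉ Marketing: no assignment then satisfies all the clues, so Caro ∈ Marketing.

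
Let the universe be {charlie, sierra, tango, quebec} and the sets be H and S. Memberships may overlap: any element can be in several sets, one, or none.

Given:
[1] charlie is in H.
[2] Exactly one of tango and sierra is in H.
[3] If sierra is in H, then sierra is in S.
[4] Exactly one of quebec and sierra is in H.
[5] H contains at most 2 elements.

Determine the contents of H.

H = {charlie, sierra}

From (1): charlie ∈ H.
Suppose sierra ∉ H: no assignment then satisfies all the clues, so sierra ∈ H.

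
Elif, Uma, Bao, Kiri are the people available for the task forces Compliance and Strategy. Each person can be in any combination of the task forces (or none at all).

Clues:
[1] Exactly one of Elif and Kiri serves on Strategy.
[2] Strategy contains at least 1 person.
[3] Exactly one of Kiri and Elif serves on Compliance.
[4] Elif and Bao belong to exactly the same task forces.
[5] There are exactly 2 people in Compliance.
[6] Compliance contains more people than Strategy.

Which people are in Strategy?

Strategy = {Kiri}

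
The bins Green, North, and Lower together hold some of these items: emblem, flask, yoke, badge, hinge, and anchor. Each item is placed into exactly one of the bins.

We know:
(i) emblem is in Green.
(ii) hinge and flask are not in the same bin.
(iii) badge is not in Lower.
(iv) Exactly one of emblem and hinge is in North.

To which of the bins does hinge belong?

hinge: North

From (i): emblem ∈ Green.
From (iii): badge ∉ Lower.
(iv) (exactly one): hinge ∈ North.
(ii): flask ∉ North.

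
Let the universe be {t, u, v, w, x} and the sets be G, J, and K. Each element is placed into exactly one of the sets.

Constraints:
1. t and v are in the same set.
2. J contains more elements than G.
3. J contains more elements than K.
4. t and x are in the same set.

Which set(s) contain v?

v: J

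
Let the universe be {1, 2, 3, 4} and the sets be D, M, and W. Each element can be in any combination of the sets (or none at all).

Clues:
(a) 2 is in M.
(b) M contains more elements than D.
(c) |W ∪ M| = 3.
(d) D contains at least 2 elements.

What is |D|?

2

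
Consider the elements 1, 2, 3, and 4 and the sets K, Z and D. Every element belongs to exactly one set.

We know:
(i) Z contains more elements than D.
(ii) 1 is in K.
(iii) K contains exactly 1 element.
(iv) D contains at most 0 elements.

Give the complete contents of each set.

From (ii): 1 ∈ K.
(iii): K already has 1, so the rest are out.
(iv): D already has 0, so the rest are out.
Only one set left: 2 ∈ Z.
Only one set left: 3 ∈ Z.
Only one set left: 4 ∈ Z.

K = {1}; Z = {2, 3, 4}; D = {}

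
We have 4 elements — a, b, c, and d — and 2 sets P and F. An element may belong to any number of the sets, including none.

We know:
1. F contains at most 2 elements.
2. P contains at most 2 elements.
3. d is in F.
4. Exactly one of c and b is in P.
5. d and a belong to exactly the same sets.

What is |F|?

2

From (3): d ∈ F.
(5): a matches d: a ∈ F.
(1): F already has 2, so the rest are out.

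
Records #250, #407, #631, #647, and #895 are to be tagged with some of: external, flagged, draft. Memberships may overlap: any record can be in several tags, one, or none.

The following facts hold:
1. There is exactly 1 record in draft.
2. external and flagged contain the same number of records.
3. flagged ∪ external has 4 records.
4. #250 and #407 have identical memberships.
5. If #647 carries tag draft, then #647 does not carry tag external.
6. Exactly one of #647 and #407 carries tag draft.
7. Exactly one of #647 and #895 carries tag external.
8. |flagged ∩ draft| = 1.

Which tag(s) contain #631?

#631: none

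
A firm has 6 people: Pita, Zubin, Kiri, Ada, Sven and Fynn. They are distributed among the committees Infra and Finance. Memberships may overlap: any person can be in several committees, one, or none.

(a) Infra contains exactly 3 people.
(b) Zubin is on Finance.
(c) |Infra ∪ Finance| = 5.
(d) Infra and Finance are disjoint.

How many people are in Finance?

From (b): Zubin ∈ Finance.
(d) (disjoint): Zubin ∉ Infra.

2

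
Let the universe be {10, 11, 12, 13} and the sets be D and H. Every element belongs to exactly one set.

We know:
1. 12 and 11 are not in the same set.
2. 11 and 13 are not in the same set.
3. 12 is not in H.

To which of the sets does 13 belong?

From (3): 12 ∉ H.
Only one set left: 12 ∈ D.
(1): 11 ∉ D.
Only one set left: 11 ∈ H.
(2): 13 ∉ H.
Only one set left: 13 ∈ D.

13: D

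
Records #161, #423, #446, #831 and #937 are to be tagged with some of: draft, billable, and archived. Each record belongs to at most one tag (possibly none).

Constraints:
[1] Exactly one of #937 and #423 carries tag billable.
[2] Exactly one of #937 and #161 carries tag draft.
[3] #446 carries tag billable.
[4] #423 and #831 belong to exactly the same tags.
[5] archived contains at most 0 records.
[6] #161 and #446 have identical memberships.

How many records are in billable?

From (3): #446 ∈ billable.
(5): archived already has 0, so the rest are out.
(6): #161 matches #446: #161 ∉ draft.
(6): #161 matches #446: #161 ∈ billable.
(2) (exactly one): #937 ∈ draft.
(1) (exactly one): #423 ∈ billable.
(4): #831 matches #423: #831 ∉ draft.
(4): #831 matches #423: #831 ∈ billable.

4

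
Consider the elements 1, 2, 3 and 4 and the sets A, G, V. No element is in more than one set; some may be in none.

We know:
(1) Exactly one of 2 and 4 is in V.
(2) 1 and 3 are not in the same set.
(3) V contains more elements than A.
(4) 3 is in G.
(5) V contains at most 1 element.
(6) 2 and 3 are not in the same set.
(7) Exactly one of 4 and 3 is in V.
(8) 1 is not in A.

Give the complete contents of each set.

A = {}; G = {3}; V = {4}

From (4): 3 ∈ G.
From (8): 1 ∉ A.
(2): 1 ∉ G.
(6): 2 ∉ G.
(7) (exactly one): 4 ∈ V.
(1) (exactly one): 2 ∉ V.
(5): V already has 1, so the rest are out.
Suppose 2 ∈ A: no assignment then satisfies all the clues, so 2 ∉ A.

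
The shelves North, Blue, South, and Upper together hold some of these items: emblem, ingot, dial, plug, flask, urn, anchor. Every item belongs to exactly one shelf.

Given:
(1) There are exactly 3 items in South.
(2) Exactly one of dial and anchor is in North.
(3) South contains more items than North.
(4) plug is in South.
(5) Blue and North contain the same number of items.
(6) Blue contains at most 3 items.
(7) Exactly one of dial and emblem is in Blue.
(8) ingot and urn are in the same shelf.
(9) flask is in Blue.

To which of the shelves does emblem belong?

From (4): plug ∈ South.
From (9): flask ∈ Blue.
Suppose emblem ∉ North: no assignment then satisfies all the clues, so emblem ∈ North.

emblem: North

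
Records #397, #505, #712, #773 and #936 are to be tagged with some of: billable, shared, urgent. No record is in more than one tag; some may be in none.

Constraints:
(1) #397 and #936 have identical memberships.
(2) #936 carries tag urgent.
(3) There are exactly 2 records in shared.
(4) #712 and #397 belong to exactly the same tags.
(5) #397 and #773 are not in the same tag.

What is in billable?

From (2): #936 ∈ urgent.
(1): #397 matches #936: #397 ∉ billable.
(1): #397 matches #936: #397 ∉ shared.
(1): #397 matches #936: #397 ∈ urgent.
(4): #712 matches #397: #712 ∉ billable.
(4): #712 matches #397: #712 ∉ shared.
(4): #712 matches #397: #712 ∈ urgent.
(5): #773 ∉ urgent.
(3): only 2 candidates remain for shared, so all are in.

billable = {}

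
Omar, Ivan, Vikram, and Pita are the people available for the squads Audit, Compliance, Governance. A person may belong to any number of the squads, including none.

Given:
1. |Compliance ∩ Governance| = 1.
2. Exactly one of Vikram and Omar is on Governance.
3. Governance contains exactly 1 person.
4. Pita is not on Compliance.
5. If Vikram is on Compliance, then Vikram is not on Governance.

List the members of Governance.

Governance = {Omar}

From (4): Pita ∉ Compliance.
Suppose Omar ∉ Governance: no assignment then satisfies all the clues, so Omar ∈ Governance.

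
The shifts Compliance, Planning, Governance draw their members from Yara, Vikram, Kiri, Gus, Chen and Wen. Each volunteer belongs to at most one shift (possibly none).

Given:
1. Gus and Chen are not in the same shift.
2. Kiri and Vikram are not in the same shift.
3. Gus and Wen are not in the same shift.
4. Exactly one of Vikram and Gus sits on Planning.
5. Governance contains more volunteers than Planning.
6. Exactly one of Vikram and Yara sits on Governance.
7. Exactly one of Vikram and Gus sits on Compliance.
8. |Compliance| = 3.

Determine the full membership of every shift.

Compliance = {Chen, Vikram, Wen}; Planning = {Gus}; Governance = {Kiri, Yara}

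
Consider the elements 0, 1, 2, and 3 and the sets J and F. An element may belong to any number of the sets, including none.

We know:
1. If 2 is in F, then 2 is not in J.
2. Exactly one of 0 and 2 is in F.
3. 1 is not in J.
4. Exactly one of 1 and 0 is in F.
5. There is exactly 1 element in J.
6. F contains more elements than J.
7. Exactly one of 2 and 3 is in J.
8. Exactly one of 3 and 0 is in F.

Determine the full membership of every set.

J = {3}; F = {1, 2, 3}

From (3): 1 ∉ J.
Suppose 0 ∈ J: no assignment then satisfies all the clues, so 0 ∉ J.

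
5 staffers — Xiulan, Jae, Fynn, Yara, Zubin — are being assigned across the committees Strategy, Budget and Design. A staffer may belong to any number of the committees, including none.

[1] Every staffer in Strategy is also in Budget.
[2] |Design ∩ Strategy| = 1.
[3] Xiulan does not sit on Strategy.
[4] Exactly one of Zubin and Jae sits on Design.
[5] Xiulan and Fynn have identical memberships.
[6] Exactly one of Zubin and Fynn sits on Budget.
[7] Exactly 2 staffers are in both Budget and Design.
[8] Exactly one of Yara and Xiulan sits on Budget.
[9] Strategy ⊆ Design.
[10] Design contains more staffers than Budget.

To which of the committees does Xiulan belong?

From (3): Xiulan ∉ Strategy.
(5): Fynn matches Xiulan: Fynn ∉ Strategy.
Suppose Xiulan ∈ Budget: no assignment then satisfies all the clues, so Xiulan ∉ Budget.

Xiulan: Design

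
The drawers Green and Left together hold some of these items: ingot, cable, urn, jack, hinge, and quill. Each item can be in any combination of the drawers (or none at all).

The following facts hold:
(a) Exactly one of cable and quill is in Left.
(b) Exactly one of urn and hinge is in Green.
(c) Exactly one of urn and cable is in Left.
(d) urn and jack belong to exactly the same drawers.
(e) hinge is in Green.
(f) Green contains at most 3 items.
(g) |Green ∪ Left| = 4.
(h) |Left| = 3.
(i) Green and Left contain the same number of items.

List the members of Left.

From (e): hinge ∈ Green.
(b) (exactly one): urn ∉ Green.
(d): jack matches urn: jack ∉ Green.
Suppose ingot ∉ Left: no assignment then satisfies all the clues, so ingot ∈ Left.

Left = {cable, hinge, ingot}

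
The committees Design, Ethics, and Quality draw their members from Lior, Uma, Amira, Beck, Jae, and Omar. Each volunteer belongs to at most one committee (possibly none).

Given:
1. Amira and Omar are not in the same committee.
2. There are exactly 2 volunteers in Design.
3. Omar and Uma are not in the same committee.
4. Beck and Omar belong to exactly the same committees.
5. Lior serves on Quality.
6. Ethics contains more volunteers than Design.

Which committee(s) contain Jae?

Jae: Ethics

From (5): Lior ∈ Quality.
Suppose Jae ∈ Design: no assignment then satisfies all the clues, so Jae ∉ Design.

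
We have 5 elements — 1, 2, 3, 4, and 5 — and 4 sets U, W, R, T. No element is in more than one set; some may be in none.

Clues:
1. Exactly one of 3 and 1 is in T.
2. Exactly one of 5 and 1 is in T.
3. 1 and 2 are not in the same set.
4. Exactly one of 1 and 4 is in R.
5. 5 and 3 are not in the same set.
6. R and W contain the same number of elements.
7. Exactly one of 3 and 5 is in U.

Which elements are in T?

T = {1}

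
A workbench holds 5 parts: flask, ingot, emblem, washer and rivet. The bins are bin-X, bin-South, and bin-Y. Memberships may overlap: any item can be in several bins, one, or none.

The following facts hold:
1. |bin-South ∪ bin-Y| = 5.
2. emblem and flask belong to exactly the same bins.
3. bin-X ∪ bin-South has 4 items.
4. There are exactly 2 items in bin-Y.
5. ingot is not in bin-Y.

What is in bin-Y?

bin-Y = {rivet, washer}

From (5): ingot ∉ bin-Y.
Suppose flask ∈ bin-Y: no assignment then satisfies all the clues, so flask ∉ bin-Y.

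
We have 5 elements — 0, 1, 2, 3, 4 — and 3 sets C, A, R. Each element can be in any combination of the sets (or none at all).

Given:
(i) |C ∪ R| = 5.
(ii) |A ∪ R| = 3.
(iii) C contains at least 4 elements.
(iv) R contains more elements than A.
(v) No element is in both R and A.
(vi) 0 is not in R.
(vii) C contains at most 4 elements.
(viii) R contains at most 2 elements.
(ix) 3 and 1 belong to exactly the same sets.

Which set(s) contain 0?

0: A, C

From (vi): 0 ∉ R.
Suppose 0 ∉ C: no assignment then satisfies all the clues, so 0 ∈ C.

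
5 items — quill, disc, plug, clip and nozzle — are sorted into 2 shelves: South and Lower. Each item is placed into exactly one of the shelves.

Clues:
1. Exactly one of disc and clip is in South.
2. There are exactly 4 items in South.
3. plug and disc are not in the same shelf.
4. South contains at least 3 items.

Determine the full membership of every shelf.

South = {clip, nozzle, plug, quill}; Lower = {disc}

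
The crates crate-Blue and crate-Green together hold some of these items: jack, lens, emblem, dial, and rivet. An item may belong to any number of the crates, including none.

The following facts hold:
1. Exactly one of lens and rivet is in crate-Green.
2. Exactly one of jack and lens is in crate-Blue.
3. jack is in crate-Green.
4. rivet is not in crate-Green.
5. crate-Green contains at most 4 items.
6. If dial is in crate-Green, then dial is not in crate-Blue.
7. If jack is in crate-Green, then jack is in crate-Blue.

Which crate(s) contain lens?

lens: crate-Green

From (3): jack ∈ crate-Green.
From (4): rivet ∉ crate-Green.
(1) (exactly one): lens ∈ crate-Green.
(7): jack ∈ crate-Blue.
(2) (exactly one): lens ∉ crate-Blue.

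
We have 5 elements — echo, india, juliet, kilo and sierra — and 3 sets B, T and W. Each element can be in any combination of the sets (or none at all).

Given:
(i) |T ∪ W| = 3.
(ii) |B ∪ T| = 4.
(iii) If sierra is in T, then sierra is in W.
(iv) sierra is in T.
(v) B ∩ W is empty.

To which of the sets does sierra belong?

sierra: T, W

From (iv): sierra ∈ T.
(iii): sierra ∈ W.
(v) (disjoint): sierra ∉ B.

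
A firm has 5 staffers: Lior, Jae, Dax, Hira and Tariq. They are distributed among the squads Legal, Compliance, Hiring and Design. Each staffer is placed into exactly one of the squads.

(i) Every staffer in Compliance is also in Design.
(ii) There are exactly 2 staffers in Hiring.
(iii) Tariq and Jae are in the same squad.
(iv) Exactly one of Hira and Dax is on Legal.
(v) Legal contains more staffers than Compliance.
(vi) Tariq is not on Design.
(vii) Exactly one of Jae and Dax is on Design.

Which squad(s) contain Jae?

Jae: Hiring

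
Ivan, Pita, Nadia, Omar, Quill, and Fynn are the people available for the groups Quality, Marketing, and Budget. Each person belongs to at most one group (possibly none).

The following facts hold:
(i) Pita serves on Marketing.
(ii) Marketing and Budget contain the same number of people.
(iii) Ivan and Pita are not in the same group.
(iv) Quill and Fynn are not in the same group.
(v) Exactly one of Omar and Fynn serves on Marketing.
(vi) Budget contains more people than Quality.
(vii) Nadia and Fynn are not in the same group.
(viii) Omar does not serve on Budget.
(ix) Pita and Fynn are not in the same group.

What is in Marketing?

Marketing = {Omar, Pita}

From (i): Pita ∈ Marketing.
From (viii): Omar ∉ Budget.
(iii): Ivan ∉ Marketing.
(ix): Fynn ∉ Marketing.
(v) (exactly one): Omar ∈ Marketing.
Suppose Nadia ∈ Marketing: no assignment then satisfies all the clues, so Nadia ∉ Marketing.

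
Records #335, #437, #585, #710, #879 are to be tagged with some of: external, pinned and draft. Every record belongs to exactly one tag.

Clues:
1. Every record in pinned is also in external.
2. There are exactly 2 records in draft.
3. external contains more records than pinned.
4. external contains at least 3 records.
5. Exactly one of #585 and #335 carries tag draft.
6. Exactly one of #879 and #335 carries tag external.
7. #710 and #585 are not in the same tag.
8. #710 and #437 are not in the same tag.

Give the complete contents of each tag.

external = {#437, #585, #879}; pinned = {}; draft = {#335, #710}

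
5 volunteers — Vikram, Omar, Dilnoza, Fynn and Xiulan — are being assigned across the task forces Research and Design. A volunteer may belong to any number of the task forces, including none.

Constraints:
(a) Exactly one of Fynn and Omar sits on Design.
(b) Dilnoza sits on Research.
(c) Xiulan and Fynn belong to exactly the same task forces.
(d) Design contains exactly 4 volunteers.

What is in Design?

Design = {Dilnoza, Fynn, Vikram, Xiulan}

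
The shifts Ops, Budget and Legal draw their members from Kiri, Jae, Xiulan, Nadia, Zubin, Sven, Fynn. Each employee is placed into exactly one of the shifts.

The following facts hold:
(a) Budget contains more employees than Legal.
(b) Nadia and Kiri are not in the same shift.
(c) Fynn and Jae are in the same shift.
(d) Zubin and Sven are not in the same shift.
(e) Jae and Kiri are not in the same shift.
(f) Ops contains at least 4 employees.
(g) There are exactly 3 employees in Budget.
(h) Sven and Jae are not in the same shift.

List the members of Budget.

Budget = {Kiri, Sven, Xiulan}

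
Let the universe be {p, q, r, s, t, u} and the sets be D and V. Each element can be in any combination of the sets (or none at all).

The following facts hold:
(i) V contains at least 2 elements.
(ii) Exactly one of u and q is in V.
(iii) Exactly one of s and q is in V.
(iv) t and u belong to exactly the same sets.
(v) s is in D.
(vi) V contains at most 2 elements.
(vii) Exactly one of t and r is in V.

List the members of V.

V = {q, r}

From (v): s ∈ D.
Suppose p ∈ V: no assignment then satisfies all the clues, so p ∉ V.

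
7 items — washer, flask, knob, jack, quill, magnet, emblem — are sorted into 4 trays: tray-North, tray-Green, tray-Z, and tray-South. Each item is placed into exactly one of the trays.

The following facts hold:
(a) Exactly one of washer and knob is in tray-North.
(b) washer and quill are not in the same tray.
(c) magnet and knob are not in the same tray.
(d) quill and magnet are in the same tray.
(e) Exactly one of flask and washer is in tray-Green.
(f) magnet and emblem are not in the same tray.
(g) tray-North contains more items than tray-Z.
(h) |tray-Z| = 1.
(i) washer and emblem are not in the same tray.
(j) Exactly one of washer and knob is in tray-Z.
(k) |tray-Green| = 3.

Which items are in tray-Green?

tray-Green = {flask, magnet, quill}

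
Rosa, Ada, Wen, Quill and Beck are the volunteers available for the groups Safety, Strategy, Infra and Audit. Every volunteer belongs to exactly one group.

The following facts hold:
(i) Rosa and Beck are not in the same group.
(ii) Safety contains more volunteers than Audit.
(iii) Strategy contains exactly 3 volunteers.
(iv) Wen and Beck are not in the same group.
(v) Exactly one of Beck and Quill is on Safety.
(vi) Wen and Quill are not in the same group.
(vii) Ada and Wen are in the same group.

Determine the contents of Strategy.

Strategy = {Ada, Rosa, Wen}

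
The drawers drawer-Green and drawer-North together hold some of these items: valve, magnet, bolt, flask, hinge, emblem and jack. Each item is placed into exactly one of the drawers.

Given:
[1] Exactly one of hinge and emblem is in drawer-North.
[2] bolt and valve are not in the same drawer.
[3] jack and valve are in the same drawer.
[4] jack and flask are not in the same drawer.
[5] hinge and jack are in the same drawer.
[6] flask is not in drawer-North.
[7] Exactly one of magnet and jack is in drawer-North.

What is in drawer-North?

From (6): flask ∉ drawer-North.
Only one drawer left: flask ∈ drawer-Green.
(4): jack ∉ drawer-Green.
(5): hinge matches jack: hinge ∉ drawer-Green.
Only one drawer left: hinge ∈ drawer-North.
Only one drawer left: jack ∈ drawer-North.
(1) (exactly one): emblem ∉ drawer-North.
(3): valve matches jack: valve ∉ drawer-Green.
(3): valve matches jack: valve ∈ drawer-North.
(7) (exactly one): magnet ∉ drawer-North.
Only one drawer left: magnet ∈ drawer-Green.
Only one drawer left: bolt ∈ drawer-Green.

drawer-North = {hinge, jack, valve}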